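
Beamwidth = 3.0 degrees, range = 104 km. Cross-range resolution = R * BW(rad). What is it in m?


BW_rad = 0.052359878
CR = 104000 * 0.052359878 = 5445.4 m

5445.4 m


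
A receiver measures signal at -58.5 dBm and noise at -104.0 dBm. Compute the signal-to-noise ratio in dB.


SNR = -58.5 - (-104.0) = 45.5 dB

45.5 dB


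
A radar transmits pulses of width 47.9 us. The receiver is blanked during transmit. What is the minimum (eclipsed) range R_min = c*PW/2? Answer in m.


R_min = 3e8 * 47.9e-6 / 2 = 7185.0 m

7185.0 m


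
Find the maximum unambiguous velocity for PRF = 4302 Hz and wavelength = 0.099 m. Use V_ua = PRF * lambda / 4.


V_ua = 4302 * 0.099 / 4 = 106.5 m/s

106.5 m/s


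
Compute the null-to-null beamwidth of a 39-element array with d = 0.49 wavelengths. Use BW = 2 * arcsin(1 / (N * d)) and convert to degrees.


1/(N*d) = 1/(39*0.49) = 0.052329
BW = 2*arcsin(0.052329) = 6.0 degrees

6.0 degrees


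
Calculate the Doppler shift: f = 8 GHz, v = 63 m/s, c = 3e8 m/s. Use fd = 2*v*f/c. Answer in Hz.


fd = 2 * 63 * 8000000000.0 / 3e8 = 3360.0 Hz

3360.0 Hz


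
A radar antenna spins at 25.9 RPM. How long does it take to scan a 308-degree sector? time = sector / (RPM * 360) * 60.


t = 308 / (25.9 * 360) * 60 = 1.98 s

1.98 s


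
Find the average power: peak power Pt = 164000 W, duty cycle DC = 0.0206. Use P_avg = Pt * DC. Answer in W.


P_avg = 164000 * 0.0206 = 3378.4 W

3378.4 W


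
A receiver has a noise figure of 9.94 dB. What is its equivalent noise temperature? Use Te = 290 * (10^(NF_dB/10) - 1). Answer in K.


NF_lin = 10^(9.94/10) = 9.862795
Te = 290 * (9.862795 - 1) = 2570.2 K

2570.2 K


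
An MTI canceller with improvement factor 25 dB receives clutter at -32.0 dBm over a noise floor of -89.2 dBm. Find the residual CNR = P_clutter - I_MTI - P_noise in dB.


CNR = -32.0 - 25 - (-89.2) = 32.2 dB

32.2 dB


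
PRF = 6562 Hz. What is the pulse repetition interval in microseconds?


PRI = 1/6562 = 0.0001523926 s = 152.4 us

152.4 us


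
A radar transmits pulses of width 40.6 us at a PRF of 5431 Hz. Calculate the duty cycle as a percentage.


DC = 40.6e-6 * 5431 * 100 = 22.05%

22.05%


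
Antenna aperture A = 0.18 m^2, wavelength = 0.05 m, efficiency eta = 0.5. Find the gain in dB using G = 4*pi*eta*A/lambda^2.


G_linear = 4*pi*0.5*0.18/0.05^2 = 452.39
G_dB = 10*log10(452.39) = 26.6 dB

26.6 dB


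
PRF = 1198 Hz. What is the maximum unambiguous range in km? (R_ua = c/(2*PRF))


R_ua = 3e8 / (2 * 1198) = 125208.7 m = 125.2 km

125.2 km


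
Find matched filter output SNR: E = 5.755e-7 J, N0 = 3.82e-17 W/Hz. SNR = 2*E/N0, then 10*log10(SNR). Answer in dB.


SNR_lin = 2 * 5.755e-7 / 3.82e-17 = 3.013e10
SNR_dB = 10*log10(3.013e10) = 104.8 dB

104.8 dB


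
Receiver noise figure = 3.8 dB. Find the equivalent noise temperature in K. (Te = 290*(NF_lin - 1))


NF_lin = 10^(3.8/10) = 2.398833
Te = 290 * (2.398833 - 1) = 405.7 K

405.7 K


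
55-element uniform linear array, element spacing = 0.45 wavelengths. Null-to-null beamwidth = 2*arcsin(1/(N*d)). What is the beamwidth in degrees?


1/(N*d) = 1/(55*0.45) = 0.040404
BW = 2*arcsin(0.040404) = 4.6 degrees

4.6 degrees


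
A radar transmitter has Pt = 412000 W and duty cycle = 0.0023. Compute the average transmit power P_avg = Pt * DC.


P_avg = 412000 * 0.0023 = 947.6 W

947.6 W


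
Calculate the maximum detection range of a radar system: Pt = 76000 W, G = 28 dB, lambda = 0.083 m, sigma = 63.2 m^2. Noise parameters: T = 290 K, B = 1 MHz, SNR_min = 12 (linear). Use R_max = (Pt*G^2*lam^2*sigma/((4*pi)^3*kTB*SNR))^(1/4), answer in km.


G_lin = 10^(28/10) = 630.957344
R^4 = 76000 * 630.957344^2 * 0.083^2 * 63.2 / ((4*pi)^3 * 1.38e-23 * 290 * 1000000.0 * 12)
R^4 = 1.38229e20 m^4
R_max = (1.38229e20)^(1/4) = 108430.1 m = 108.4 km

108.4 km


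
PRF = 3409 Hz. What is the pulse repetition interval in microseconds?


PRI = 1/3409 = 0.0002933412 s = 293.3 us

293.3 us


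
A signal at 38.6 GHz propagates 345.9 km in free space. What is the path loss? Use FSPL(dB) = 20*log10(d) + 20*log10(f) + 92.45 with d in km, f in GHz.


20*log10(345.9) = 50.78
20*log10(38.6) = 31.73
FSPL = 175.0 dB

175.0 dB


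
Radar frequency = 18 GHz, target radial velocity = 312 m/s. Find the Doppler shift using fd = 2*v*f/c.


fd = 2 * 312 * 18000000000.0 / 3e8 = 37440.0 Hz

37440.0 Hz


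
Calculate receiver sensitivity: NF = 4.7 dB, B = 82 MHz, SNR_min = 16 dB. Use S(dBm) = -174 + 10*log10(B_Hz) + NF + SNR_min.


10*log10(82000000.0) = 79.14
S = -174 + 79.14 + 4.7 + 16 = -74.2 dBm

-74.2 dBm


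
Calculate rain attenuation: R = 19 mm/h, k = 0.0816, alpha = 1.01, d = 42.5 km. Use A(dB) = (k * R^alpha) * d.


gamma = 0.0816 * 19^1.01 = 1.596729 dB/km
A = 1.596729 * 42.5 = 67.86 dB

67.86 dB


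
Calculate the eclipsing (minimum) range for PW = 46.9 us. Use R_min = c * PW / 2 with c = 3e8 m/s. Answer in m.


R_min = 3e8 * 46.9e-6 / 2 = 7035.0 m

7035.0 m


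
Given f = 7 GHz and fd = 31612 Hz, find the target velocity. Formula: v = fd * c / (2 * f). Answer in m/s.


v = 31612 * 3e8 / (2 * 7000000000.0) = 677.4 m/s

677.4 m/s


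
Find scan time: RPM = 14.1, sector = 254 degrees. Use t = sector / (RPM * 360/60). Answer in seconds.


t = 254 / (14.1 * 360) * 60 = 3.0 s

3.0 s


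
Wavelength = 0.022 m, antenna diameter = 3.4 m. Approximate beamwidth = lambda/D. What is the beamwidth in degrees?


BW_rad = 0.022 / 3.4 = 0.006471
BW_deg = 0.37 degrees

0.37 degrees


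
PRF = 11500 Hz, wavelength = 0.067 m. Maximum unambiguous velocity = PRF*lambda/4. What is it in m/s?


V_ua = 11500 * 0.067 / 4 = 192.6 m/s

192.6 m/s


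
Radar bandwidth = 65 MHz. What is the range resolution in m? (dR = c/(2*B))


dR = 3e8 / (2 * 65000000.0) = 2.31 m

2.31 m


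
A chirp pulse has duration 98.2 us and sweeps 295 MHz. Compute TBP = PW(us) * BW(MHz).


TBP = 98.2 * 295 = 28969.0

28969.0


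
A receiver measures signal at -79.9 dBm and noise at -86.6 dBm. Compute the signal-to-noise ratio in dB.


SNR = -79.9 - (-86.6) = 6.7 dB

6.7 dB


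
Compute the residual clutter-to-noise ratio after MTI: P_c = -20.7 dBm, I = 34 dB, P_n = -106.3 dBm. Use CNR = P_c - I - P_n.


CNR = -20.7 - 34 - (-106.3) = 51.6 dB

51.6 dB


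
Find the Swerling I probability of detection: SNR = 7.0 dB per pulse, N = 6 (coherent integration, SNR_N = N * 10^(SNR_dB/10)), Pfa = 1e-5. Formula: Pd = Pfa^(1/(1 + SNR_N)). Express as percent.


SNR_lin = 10^(7.0/10) = 5.01187
SNR_N = 6 * 5.01187 = 30.07122
1/(1 + SNR_N) = 1/31.07122 = 0.0321841
Pd = (1e-5)^0.0321841 = 0.69037
Pd = 69.0%

69.0%


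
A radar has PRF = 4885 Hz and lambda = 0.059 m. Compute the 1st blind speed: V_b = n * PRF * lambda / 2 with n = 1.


V_blind = 1 * 4885 * 0.059 / 2 = 144.1 m/s

144.1 m/s


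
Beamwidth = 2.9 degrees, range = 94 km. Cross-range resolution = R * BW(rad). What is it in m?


BW_rad = 0.050614548
CR = 94000 * 0.050614548 = 4757.8 m

4757.8 m


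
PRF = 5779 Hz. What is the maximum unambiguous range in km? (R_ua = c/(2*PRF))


R_ua = 3e8 / (2 * 5779) = 25956.0 m = 26.0 km

26.0 km


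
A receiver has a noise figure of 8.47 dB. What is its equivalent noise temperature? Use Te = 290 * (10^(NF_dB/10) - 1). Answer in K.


NF_lin = 10^(8.47/10) = 7.030723
Te = 290 * (7.030723 - 1) = 1748.9 K

1748.9 K


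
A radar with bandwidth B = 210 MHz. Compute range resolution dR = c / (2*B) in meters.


dR = 3e8 / (2 * 210000000.0) = 0.71 m

0.71 m


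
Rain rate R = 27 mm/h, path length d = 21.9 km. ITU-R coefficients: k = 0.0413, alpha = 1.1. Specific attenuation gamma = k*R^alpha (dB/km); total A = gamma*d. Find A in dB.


gamma = 0.0413 * 27^1.1 = 1.550423 dB/km
A = 1.550423 * 21.9 = 33.95 dB

33.95 dB


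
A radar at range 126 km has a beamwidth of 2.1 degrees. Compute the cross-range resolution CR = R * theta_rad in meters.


BW_rad = 0.036651914
CR = 126000 * 0.036651914 = 4618.1 m

4618.1 m


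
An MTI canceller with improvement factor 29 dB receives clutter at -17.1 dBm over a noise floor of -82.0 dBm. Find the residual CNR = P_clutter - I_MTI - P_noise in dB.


CNR = -17.1 - 29 - (-82.0) = 35.9 dB

35.9 dB


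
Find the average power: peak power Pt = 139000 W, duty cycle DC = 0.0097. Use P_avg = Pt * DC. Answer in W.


P_avg = 139000 * 0.0097 = 1348.3 W

1348.3 W


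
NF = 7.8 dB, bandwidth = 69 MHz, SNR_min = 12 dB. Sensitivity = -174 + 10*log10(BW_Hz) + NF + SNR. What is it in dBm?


10*log10(69000000.0) = 78.39
S = -174 + 78.39 + 7.8 + 12 = -75.8 dBm

-75.8 dBm


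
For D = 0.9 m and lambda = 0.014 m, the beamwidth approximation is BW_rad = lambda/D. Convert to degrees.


BW_rad = 0.014 / 0.9 = 0.015556
BW_deg = 0.89 degrees

0.89 degrees


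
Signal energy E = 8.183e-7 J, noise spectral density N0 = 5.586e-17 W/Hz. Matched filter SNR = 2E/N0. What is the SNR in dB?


SNR_lin = 2 * 8.183e-7 / 5.586e-17 = 2.93e10
SNR_dB = 10*log10(2.93e10) = 104.7 dB

104.7 dB


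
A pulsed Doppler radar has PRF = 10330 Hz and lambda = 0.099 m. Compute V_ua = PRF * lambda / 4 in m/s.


V_ua = 10330 * 0.099 / 4 = 255.7 m/s

255.7 m/s


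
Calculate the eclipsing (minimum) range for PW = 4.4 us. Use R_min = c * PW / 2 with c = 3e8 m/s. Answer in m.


R_min = 3e8 * 4.4e-6 / 2 = 660.0 m

660.0 m


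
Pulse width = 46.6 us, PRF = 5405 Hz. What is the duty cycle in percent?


DC = 46.6e-6 * 5405 * 100 = 25.19%

25.19%


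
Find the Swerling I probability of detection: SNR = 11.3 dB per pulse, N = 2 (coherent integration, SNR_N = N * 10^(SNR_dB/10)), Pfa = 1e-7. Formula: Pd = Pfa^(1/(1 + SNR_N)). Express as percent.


SNR_lin = 10^(11.3/10) = 13.48963
SNR_N = 2 * 13.48963 = 26.97926
1/(1 + SNR_N) = 1/27.97926 = 0.0357408
Pd = (1e-7)^0.0357408 = 0.5621
Pd = 56.2%

56.2%


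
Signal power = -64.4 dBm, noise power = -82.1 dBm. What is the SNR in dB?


SNR = -64.4 - (-82.1) = 17.7 dB

17.7 dB


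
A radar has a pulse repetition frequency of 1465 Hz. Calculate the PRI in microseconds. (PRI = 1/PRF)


PRI = 1/1465 = 0.0006825939 s = 682.6 us

682.6 us


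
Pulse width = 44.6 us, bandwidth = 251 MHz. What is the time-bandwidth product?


TBP = 44.6 * 251 = 11194.6

11194.6


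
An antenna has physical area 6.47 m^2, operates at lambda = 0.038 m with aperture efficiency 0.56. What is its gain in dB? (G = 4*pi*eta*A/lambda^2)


G_linear = 4*pi*0.56*6.47/0.038^2 = 31530.8
G_dB = 10*log10(31530.8) = 45.0 dB

45.0 dB


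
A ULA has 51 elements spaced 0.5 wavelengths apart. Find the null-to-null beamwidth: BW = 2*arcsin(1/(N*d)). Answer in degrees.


1/(N*d) = 1/(51*0.5) = 0.039216
BW = 2*arcsin(0.039216) = 4.5 degrees

4.5 degrees


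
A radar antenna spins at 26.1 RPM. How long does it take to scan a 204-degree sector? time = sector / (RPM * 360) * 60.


t = 204 / (26.1 * 360) * 60 = 1.3 s

1.3 s


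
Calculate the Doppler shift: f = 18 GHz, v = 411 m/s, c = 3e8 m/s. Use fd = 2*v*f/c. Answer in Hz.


fd = 2 * 411 * 18000000000.0 / 3e8 = 49320.0 Hz

49320.0 Hz


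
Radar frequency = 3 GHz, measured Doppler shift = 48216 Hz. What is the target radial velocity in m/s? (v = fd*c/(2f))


v = 48216 * 3e8 / (2 * 3000000000.0) = 2410.8 m/s

2410.8 m/s


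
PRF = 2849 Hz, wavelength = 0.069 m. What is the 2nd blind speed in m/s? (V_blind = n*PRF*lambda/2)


V_blind = 2 * 2849 * 0.069 / 2 = 196.6 m/s

196.6 m/s


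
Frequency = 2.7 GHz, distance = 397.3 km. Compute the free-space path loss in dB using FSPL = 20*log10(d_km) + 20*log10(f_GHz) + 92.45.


20*log10(397.3) = 51.98
20*log10(2.7) = 8.63
FSPL = 153.1 dB

153.1 dB


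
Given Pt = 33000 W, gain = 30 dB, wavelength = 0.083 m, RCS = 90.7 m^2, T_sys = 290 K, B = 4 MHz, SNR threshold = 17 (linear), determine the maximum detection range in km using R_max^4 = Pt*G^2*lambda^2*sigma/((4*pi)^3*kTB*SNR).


G_lin = 10^(30/10) = 1000.0
R^4 = 33000 * 1000.0^2 * 0.083^2 * 90.7 / ((4*pi)^3 * 1.38e-23 * 290 * 4000000.0 * 17)
R^4 = 3.81823e19 m^4
R_max = (3.81823e19)^(1/4) = 78607.8 m = 78.6 km

78.6 km


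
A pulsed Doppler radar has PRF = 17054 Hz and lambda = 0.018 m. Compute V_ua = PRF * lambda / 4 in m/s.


V_ua = 17054 * 0.018 / 4 = 76.7 m/s

76.7 m/s


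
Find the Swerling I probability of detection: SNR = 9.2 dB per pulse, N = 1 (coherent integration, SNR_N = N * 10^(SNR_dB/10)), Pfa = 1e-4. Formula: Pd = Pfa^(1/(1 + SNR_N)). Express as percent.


SNR_lin = 10^(9.2/10) = 8.31764
SNR_N = 1 * 8.31764 = 8.31764
1/(1 + SNR_N) = 1/9.31764 = 0.1073233
Pd = (1e-4)^0.1073233 = 0.37214
Pd = 37.2%

37.2%


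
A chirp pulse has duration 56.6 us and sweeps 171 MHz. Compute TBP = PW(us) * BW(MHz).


TBP = 56.6 * 171 = 9678.6

9678.6


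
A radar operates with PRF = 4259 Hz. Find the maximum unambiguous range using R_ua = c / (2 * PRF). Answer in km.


R_ua = 3e8 / (2 * 4259) = 35219.5 m = 35.2 km

35.2 km


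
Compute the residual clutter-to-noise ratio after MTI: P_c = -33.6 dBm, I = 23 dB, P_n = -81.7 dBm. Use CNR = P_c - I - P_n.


CNR = -33.6 - 23 - (-81.7) = 25.1 dB

25.1 dB


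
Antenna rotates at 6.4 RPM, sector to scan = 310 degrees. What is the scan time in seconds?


t = 310 / (6.4 * 360) * 60 = 8.07 s

8.07 s


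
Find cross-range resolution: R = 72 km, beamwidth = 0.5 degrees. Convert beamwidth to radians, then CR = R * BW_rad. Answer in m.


BW_rad = 0.008726646
CR = 72000 * 0.008726646 = 628.3 m

628.3 m


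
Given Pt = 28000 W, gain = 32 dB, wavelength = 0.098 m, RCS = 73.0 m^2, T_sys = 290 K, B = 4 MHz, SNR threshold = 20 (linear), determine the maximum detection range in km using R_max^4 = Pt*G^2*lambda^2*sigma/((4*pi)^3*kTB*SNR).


G_lin = 10^(32/10) = 1584.893192
R^4 = 28000 * 1584.893192^2 * 0.098^2 * 73.0 / ((4*pi)^3 * 1.38e-23 * 290 * 4000000.0 * 20)
R^4 = 7.76133e19 m^4
R_max = (7.76133e19)^(1/4) = 93860.8 m = 93.9 km

93.9 km


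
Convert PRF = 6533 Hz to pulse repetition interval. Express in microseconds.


PRI = 1/6533 = 0.000153069 s = 153.1 us

153.1 us


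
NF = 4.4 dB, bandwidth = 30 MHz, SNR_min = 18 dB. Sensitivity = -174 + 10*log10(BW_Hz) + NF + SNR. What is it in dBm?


10*log10(30000000.0) = 74.77
S = -174 + 74.77 + 4.4 + 18 = -76.8 dBm

-76.8 dBm


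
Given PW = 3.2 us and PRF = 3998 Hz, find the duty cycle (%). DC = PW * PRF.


DC = 3.2e-6 * 3998 * 100 = 1.28%

1.28%


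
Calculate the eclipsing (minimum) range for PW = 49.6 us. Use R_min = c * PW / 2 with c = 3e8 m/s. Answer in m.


R_min = 3e8 * 49.6e-6 / 2 = 7440.0 m

7440.0 m


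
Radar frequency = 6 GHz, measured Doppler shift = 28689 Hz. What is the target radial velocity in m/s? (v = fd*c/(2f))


v = 28689 * 3e8 / (2 * 6000000000.0) = 717.2 m/s

717.2 m/s


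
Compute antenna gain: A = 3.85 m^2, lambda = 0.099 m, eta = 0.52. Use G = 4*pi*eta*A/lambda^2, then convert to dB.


G_linear = 4*pi*0.52*3.85/0.099^2 = 2566.87
G_dB = 10*log10(2566.87) = 34.1 dB

34.1 dB


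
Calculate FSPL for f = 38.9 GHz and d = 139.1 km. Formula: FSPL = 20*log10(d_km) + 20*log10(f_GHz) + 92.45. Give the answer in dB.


20*log10(139.1) = 42.87
20*log10(38.9) = 31.8
FSPL = 167.1 dB

167.1 dB


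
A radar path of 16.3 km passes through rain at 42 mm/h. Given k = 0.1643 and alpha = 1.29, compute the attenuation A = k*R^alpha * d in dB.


gamma = 0.1643 * 42^1.29 = 20.399952 dB/km
A = 20.399952 * 16.3 = 332.52 dB

332.52 dB


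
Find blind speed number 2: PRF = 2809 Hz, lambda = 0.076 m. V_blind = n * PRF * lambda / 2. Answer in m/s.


V_blind = 2 * 2809 * 0.076 / 2 = 213.5 m/s

213.5 m/s


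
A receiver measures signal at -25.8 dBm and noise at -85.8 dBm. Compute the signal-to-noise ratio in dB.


SNR = -25.8 - (-85.8) = 60.0 dB

60.0 dB


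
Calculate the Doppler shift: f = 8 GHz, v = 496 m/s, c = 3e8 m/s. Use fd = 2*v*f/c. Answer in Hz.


fd = 2 * 496 * 8000000000.0 / 3e8 = 26453.3 Hz

26453.3 Hz


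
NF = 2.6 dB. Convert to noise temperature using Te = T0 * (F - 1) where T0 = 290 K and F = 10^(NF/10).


NF_lin = 10^(2.6/10) = 1.819701
Te = 290 * (1.819701 - 1) = 237.7 K

237.7 K


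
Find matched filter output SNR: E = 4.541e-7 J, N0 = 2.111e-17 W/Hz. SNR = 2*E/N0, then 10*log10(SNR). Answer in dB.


SNR_lin = 2 * 4.541e-7 / 2.111e-17 = 4.302e10
SNR_dB = 10*log10(4.302e10) = 106.3 dB

106.3 dB


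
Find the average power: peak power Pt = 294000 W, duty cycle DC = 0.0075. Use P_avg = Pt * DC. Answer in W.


P_avg = 294000 * 0.0075 = 2205.0 W

2205.0 W


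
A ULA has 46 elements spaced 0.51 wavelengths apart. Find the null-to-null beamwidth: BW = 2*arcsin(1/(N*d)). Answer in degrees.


1/(N*d) = 1/(46*0.51) = 0.042626
BW = 2*arcsin(0.042626) = 4.9 degrees

4.9 degrees


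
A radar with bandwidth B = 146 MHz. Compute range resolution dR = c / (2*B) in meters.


dR = 3e8 / (2 * 146000000.0) = 1.03 m

1.03 m


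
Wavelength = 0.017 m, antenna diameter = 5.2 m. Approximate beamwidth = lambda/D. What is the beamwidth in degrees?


BW_rad = 0.017 / 5.2 = 0.003269
BW_deg = 0.19 degrees

0.19 degrees


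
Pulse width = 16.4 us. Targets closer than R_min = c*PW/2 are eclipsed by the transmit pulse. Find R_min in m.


R_min = 3e8 * 16.4e-6 / 2 = 2460.0 m

2460.0 m


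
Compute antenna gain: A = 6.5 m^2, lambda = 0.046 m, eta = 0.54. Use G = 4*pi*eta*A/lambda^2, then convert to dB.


G_linear = 4*pi*0.54*6.5/0.046^2 = 20844.97
G_dB = 10*log10(20844.97) = 43.2 dB

43.2 dB


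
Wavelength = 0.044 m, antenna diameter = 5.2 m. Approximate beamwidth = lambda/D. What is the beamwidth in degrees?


BW_rad = 0.044 / 5.2 = 0.008462
BW_deg = 0.48 degrees

0.48 degrees


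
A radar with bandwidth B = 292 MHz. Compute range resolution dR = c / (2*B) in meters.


dR = 3e8 / (2 * 292000000.0) = 0.51 m

0.51 m


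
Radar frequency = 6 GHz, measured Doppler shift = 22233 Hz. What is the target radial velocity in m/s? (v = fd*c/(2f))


v = 22233 * 3e8 / (2 * 6000000000.0) = 555.8 m/s

555.8 m/s


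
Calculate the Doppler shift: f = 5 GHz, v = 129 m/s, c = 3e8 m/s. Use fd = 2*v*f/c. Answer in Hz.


fd = 2 * 129 * 5000000000.0 / 3e8 = 4300.0 Hz

4300.0 Hz


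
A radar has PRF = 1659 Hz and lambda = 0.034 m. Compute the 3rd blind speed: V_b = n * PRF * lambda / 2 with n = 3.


V_blind = 3 * 1659 * 0.034 / 2 = 84.6 m/s

84.6 m/s


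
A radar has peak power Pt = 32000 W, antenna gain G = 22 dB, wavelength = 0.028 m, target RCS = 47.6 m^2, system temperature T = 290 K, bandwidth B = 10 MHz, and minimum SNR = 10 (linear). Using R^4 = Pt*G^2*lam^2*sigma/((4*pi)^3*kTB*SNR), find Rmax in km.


G_lin = 10^(22/10) = 158.489319
R^4 = 32000 * 158.489319^2 * 0.028^2 * 47.6 / ((4*pi)^3 * 1.38e-23 * 290 * 10000000.0 * 10)
R^4 = 3.77717e16 m^4
R_max = (3.77717e16)^(1/4) = 13940.9 m = 13.9 km

13.9 km


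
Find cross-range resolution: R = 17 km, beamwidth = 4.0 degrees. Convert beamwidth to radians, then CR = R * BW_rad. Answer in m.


BW_rad = 0.06981317
CR = 17000 * 0.06981317 = 1186.8 m

1186.8 m


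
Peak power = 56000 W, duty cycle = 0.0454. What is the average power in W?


P_avg = 56000 * 0.0454 = 2542.4 W

2542.4 W


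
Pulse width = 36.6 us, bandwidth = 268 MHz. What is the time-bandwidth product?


TBP = 36.6 * 268 = 9808.8

9808.8


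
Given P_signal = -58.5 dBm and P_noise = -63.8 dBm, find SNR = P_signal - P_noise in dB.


SNR = -58.5 - (-63.8) = 5.3 dB

5.3 dB


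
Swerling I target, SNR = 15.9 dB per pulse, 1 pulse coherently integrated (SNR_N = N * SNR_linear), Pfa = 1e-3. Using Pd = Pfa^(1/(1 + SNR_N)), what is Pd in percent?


SNR_lin = 10^(15.9/10) = 38.90451
SNR_N = 1 * 38.90451 = 38.90451
1/(1 + SNR_N) = 1/39.90451 = 0.0250598
Pd = (1e-3)^0.0250598 = 0.84105
Pd = 84.1%

84.1%


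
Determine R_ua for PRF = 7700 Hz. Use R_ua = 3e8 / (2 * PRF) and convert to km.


R_ua = 3e8 / (2 * 7700) = 19480.5 m = 19.5 km

19.5 km


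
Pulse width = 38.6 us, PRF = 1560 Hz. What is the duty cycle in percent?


DC = 38.6e-6 * 1560 * 100 = 6.02%

6.02%


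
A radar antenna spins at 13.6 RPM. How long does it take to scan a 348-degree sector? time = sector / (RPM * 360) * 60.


t = 348 / (13.6 * 360) * 60 = 4.26 s

4.26 s


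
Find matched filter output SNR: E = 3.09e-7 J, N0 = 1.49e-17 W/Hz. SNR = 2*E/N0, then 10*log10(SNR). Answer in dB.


SNR_lin = 2 * 3.09e-7 / 1.49e-17 = 4.148e10
SNR_dB = 10*log10(4.148e10) = 106.2 dB

106.2 dB


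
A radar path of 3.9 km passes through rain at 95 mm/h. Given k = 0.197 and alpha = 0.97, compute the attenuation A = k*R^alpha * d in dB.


gamma = 0.197 * 95^0.97 = 16.325185 dB/km
A = 16.325185 * 3.9 = 63.67 dB

63.67 dB


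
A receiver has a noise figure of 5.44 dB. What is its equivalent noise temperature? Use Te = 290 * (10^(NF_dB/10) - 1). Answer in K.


NF_lin = 10^(5.44/10) = 3.499452
Te = 290 * (3.499452 - 1) = 724.8 K

724.8 K


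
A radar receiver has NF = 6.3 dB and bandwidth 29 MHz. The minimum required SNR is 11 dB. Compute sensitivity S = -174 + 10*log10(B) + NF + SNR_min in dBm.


10*log10(29000000.0) = 74.62
S = -174 + 74.62 + 6.3 + 11 = -82.1 dBm

-82.1 dBm


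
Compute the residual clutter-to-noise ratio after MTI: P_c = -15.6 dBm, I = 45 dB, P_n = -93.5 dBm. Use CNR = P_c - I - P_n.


CNR = -15.6 - 45 - (-93.5) = 32.9 dB

32.9 dB


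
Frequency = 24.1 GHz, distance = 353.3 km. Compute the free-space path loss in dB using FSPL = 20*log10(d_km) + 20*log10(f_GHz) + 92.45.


20*log10(353.3) = 50.96
20*log10(24.1) = 27.64
FSPL = 171.1 dB

171.1 dB


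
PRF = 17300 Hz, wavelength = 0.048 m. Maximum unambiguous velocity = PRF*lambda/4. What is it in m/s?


V_ua = 17300 * 0.048 / 4 = 207.6 m/s

207.6 m/s


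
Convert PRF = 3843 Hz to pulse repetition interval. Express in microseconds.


PRI = 1/3843 = 0.0002602134 s = 260.2 us

260.2 us


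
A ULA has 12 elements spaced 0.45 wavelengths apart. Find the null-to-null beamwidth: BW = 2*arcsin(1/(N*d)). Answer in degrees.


1/(N*d) = 1/(12*0.45) = 0.185185
BW = 2*arcsin(0.185185) = 21.3 degrees

21.3 degrees


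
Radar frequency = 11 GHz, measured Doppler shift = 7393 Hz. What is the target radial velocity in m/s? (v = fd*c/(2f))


v = 7393 * 3e8 / (2 * 11000000000.0) = 100.8 m/s

100.8 m/s


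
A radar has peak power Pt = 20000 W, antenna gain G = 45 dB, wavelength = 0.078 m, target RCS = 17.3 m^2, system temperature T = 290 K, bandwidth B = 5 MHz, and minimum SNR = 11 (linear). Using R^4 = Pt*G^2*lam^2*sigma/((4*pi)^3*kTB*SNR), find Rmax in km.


G_lin = 10^(45/10) = 31622.776602
R^4 = 20000 * 31622.776602^2 * 0.078^2 * 17.3 / ((4*pi)^3 * 1.38e-23 * 290 * 5000000.0 * 11)
R^4 = 4.81943e21 m^4
R_max = (4.81943e21)^(1/4) = 263480.8 m = 263.5 km

263.5 km


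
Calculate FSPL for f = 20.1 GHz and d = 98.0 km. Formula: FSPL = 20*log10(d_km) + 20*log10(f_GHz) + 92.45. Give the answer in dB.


20*log10(98.0) = 39.82
20*log10(20.1) = 26.06
FSPL = 158.3 dB

158.3 dB


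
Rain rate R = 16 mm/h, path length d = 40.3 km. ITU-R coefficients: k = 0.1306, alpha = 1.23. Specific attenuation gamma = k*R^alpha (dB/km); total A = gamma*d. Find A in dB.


gamma = 0.1306 * 16^1.23 = 3.953764 dB/km
A = 3.953764 * 40.3 = 159.34 dB

159.34 dB


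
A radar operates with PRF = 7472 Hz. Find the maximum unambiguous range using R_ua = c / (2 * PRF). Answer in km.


R_ua = 3e8 / (2 * 7472) = 20074.9 m = 20.1 km

20.1 km


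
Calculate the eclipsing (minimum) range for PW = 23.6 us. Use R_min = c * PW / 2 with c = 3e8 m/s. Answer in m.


R_min = 3e8 * 23.6e-6 / 2 = 3540.0 m

3540.0 m


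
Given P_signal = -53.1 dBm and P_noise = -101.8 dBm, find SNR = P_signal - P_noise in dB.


SNR = -53.1 - (-101.8) = 48.7 dB

48.7 dB


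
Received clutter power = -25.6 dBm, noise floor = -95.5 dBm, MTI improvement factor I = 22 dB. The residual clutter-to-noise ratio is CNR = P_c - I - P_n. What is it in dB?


CNR = -25.6 - 22 - (-95.5) = 47.9 dB

47.9 dB


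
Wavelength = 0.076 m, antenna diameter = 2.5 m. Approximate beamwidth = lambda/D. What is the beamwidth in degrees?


BW_rad = 0.076 / 2.5 = 0.0304
BW_deg = 1.74 degrees

1.74 degrees


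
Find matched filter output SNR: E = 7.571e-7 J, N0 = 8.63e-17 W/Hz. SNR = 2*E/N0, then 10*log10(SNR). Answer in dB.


SNR_lin = 2 * 7.571e-7 / 8.63e-17 = 1.755e10
SNR_dB = 10*log10(1.755e10) = 102.4 dB

102.4 dB


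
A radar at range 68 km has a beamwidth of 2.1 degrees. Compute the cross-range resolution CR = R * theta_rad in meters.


BW_rad = 0.036651914
CR = 68000 * 0.036651914 = 2492.3 m

2492.3 m


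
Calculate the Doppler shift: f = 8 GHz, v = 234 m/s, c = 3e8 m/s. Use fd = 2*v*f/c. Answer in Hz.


fd = 2 * 234 * 8000000000.0 / 3e8 = 12480.0 Hz

12480.0 Hz


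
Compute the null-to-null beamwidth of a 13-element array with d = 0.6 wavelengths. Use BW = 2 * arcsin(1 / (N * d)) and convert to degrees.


1/(N*d) = 1/(13*0.6) = 0.128205
BW = 2*arcsin(0.128205) = 14.7 degrees

14.7 degrees


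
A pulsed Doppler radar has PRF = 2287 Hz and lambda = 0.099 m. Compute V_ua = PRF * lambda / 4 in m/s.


V_ua = 2287 * 0.099 / 4 = 56.6 m/s

56.6 m/s


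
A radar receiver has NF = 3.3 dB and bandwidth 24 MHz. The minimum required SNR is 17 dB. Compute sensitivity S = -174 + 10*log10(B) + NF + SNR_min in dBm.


10*log10(24000000.0) = 73.8
S = -174 + 73.8 + 3.3 + 17 = -79.9 dBm

-79.9 dBm


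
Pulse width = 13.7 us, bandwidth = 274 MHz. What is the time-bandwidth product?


TBP = 13.7 * 274 = 3753.8

3753.8


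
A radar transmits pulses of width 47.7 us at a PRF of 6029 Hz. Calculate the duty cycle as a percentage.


DC = 47.7e-6 * 6029 * 100 = 28.76%

28.76%


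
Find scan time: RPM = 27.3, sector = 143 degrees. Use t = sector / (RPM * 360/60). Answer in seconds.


t = 143 / (27.3 * 360) * 60 = 0.87 s

0.87 s


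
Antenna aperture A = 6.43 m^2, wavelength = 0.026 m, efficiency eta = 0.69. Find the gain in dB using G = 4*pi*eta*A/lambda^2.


G_linear = 4*pi*0.69*6.43/0.026^2 = 82475.17
G_dB = 10*log10(82475.17) = 49.2 dB

49.2 dB


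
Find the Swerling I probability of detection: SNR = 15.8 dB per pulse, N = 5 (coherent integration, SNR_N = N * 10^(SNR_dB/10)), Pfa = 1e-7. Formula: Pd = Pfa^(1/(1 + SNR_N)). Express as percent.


SNR_lin = 10^(15.8/10) = 38.01894
SNR_N = 5 * 38.01894 = 190.0947
1/(1 + SNR_N) = 1/191.0947 = 0.005233
Pd = (1e-7)^0.005233 = 0.91911
Pd = 91.9%

91.9%


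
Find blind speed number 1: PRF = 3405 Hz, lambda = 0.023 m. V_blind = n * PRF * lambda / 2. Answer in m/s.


V_blind = 1 * 3405 * 0.023 / 2 = 39.2 m/s

39.2 m/s


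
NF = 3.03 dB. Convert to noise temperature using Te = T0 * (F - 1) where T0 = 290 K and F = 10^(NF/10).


NF_lin = 10^(3.03/10) = 2.009093
Te = 290 * (2.009093 - 1) = 292.6 K

292.6 K


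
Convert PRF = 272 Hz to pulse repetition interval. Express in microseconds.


PRI = 1/272 = 0.0036764706 s = 3676.5 us

3676.5 us


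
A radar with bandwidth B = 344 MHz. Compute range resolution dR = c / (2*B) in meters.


dR = 3e8 / (2 * 344000000.0) = 0.44 m

0.44 m


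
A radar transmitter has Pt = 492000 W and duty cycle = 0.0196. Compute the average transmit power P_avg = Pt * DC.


P_avg = 492000 * 0.0196 = 9643.2 W

9643.2 W


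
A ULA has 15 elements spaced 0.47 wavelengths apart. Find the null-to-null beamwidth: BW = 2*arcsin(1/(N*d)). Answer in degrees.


1/(N*d) = 1/(15*0.47) = 0.141844
BW = 2*arcsin(0.141844) = 16.3 degrees

16.3 degrees


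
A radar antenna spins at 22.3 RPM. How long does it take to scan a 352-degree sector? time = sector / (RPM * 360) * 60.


t = 352 / (22.3 * 360) * 60 = 2.63 s

2.63 s


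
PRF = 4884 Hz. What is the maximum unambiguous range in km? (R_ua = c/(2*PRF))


R_ua = 3e8 / (2 * 4884) = 30712.5 m = 30.7 km

30.7 km


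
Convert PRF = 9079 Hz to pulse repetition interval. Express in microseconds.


PRI = 1/9079 = 0.0001101443 s = 110.1 us

110.1 us


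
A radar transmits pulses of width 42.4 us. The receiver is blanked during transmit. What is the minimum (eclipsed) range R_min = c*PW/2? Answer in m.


R_min = 3e8 * 42.4e-6 / 2 = 6360.0 m

6360.0 m


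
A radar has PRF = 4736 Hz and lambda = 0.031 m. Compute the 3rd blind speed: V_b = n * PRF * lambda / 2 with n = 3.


V_blind = 3 * 4736 * 0.031 / 2 = 220.2 m/s

220.2 m/s


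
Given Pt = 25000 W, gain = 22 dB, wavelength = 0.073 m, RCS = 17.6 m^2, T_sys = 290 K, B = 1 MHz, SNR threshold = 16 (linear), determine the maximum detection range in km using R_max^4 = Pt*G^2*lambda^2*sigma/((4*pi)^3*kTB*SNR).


G_lin = 10^(22/10) = 158.489319
R^4 = 25000 * 158.489319^2 * 0.073^2 * 17.6 / ((4*pi)^3 * 1.38e-23 * 290 * 1000000.0 * 16)
R^4 = 4.63523e17 m^4
R_max = (4.63523e17)^(1/4) = 26092.6 m = 26.1 km

26.1 km


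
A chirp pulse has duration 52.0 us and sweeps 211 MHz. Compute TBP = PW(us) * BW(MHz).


TBP = 52.0 * 211 = 10972.0

10972.0


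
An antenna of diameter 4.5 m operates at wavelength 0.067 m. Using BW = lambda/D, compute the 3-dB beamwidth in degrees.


BW_rad = 0.067 / 4.5 = 0.014889
BW_deg = 0.85 degrees

0.85 degrees


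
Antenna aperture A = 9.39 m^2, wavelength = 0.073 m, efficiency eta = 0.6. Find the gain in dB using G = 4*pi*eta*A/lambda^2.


G_linear = 4*pi*0.6*9.39/0.073^2 = 13285.59
G_dB = 10*log10(13285.59) = 41.2 dB

41.2 dB


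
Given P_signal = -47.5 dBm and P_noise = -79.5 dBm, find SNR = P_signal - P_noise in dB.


SNR = -47.5 - (-79.5) = 32.0 dB

32.0 dB


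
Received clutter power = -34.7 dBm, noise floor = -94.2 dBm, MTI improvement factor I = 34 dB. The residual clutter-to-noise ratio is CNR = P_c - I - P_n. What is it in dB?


CNR = -34.7 - 34 - (-94.2) = 25.5 dB

25.5 dB


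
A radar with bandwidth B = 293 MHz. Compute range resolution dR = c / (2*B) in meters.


dR = 3e8 / (2 * 293000000.0) = 0.51 m

0.51 m


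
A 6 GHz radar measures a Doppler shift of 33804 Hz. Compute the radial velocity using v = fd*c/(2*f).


v = 33804 * 3e8 / (2 * 6000000000.0) = 845.1 m/s

845.1 m/s


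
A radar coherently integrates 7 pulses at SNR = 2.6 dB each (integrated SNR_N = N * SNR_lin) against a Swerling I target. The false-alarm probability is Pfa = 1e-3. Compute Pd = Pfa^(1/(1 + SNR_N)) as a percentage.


SNR_lin = 10^(2.6/10) = 1.8197
SNR_N = 7 * 1.8197 = 12.7379
1/(1 + SNR_N) = 1/13.7379 = 0.0727913
Pd = (1e-3)^0.0727913 = 0.60482
Pd = 60.5%

60.5%


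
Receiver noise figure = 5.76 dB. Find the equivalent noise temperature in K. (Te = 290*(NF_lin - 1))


NF_lin = 10^(5.76/10) = 3.767038
Te = 290 * (3.767038 - 1) = 802.4 K

802.4 K


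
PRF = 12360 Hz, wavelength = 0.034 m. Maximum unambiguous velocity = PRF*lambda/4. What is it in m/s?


V_ua = 12360 * 0.034 / 4 = 105.1 m/s

105.1 m/s


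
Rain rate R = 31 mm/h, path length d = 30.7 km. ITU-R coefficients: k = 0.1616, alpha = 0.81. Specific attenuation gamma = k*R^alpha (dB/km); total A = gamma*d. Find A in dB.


gamma = 0.1616 * 31^0.81 = 2.608821 dB/km
A = 2.608821 * 30.7 = 80.09 dB

80.09 dB


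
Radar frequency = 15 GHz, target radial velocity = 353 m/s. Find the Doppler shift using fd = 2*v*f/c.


fd = 2 * 353 * 15000000000.0 / 3e8 = 35300.0 Hz

35300.0 Hz


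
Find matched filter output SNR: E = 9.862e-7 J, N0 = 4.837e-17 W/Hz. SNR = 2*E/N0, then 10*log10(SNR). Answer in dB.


SNR_lin = 2 * 9.862e-7 / 4.837e-17 = 4.078e10
SNR_dB = 10*log10(4.078e10) = 106.1 dB

106.1 dB


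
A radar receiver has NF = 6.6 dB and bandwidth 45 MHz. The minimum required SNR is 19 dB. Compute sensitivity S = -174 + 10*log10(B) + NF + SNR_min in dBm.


10*log10(45000000.0) = 76.53
S = -174 + 76.53 + 6.6 + 19 = -71.9 dBm

-71.9 dBm


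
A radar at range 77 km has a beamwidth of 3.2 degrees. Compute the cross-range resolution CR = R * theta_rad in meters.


BW_rad = 0.055850536
CR = 77000 * 0.055850536 = 4300.5 m

4300.5 m


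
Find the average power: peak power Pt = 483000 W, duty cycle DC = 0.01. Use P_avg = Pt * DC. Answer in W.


P_avg = 483000 * 0.01 = 4830.0 W

4830.0 W


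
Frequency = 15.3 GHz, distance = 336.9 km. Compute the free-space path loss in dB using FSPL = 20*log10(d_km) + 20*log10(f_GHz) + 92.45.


20*log10(336.9) = 50.55
20*log10(15.3) = 23.69
FSPL = 166.7 dB

166.7 dB


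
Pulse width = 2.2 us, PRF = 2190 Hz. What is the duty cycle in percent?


DC = 2.2e-6 * 2190 * 100 = 0.48%

0.48%


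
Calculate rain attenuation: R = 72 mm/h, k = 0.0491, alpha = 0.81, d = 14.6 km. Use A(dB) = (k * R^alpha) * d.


gamma = 0.0491 * 72^0.81 = 1.568631 dB/km
A = 1.568631 * 14.6 = 22.9 dB

22.9 dB


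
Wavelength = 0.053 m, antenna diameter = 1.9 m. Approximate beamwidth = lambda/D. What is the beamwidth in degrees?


BW_rad = 0.053 / 1.9 = 0.027895
BW_deg = 1.6 degrees

1.6 degrees


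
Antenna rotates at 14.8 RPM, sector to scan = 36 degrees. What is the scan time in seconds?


t = 36 / (14.8 * 360) * 60 = 0.41 s

0.41 s


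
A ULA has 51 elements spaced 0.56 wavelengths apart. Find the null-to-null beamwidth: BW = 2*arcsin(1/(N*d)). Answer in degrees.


1/(N*d) = 1/(51*0.56) = 0.035014
BW = 2*arcsin(0.035014) = 4.0 degrees

4.0 degrees


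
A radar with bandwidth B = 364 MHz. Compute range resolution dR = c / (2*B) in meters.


dR = 3e8 / (2 * 364000000.0) = 0.41 m

0.41 m


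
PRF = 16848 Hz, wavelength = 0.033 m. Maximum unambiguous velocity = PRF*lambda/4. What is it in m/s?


V_ua = 16848 * 0.033 / 4 = 139.0 m/s

139.0 m/s


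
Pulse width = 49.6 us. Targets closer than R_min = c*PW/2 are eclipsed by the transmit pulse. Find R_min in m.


R_min = 3e8 * 49.6e-6 / 2 = 7440.0 m

7440.0 m


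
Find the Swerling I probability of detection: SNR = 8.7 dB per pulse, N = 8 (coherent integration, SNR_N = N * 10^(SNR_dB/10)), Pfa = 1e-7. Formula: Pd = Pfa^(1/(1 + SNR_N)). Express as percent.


SNR_lin = 10^(8.7/10) = 7.4131
SNR_N = 8 * 7.4131 = 59.3048
1/(1 + SNR_N) = 1/60.3048 = 0.0165824
Pd = (1e-7)^0.0165824 = 0.76546
Pd = 76.5%

76.5%


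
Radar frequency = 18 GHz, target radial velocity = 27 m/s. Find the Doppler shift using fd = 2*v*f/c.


fd = 2 * 27 * 18000000000.0 / 3e8 = 3240.0 Hz

3240.0 Hz


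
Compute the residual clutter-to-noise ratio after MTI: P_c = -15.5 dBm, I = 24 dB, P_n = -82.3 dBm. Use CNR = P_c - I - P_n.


CNR = -15.5 - 24 - (-82.3) = 42.8 dB

42.8 dB


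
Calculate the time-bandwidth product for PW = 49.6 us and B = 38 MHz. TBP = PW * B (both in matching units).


TBP = 49.6 * 38 = 1884.8

1884.8


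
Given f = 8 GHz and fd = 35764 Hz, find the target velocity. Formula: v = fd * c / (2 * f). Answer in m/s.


v = 35764 * 3e8 / (2 * 8000000000.0) = 670.6 m/s

670.6 m/s


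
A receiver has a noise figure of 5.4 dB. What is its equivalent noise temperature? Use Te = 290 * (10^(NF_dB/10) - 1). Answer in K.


NF_lin = 10^(5.4/10) = 3.467369
Te = 290 * (3.467369 - 1) = 715.5 K

715.5 K


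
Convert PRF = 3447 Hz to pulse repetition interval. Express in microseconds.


PRI = 1/3447 = 0.0002901073 s = 290.1 us

290.1 us


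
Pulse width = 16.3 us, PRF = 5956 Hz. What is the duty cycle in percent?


DC = 16.3e-6 * 5956 * 100 = 9.71%

9.71%


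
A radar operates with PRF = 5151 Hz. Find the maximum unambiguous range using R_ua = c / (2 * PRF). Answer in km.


R_ua = 3e8 / (2 * 5151) = 29120.6 m = 29.1 km

29.1 km


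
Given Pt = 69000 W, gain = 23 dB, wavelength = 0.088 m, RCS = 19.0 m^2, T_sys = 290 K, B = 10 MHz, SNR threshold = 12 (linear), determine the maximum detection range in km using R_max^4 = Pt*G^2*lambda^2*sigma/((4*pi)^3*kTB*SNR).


G_lin = 10^(23/10) = 199.526231
R^4 = 69000 * 199.526231^2 * 0.088^2 * 19.0 / ((4*pi)^3 * 1.38e-23 * 290 * 10000000.0 * 12)
R^4 = 4.24112e17 m^4
R_max = (4.24112e17)^(1/4) = 25519.4 m = 25.5 km

25.5 km


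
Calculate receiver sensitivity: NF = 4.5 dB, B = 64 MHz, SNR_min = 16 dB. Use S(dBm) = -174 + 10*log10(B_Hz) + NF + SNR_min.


10*log10(64000000.0) = 78.06
S = -174 + 78.06 + 4.5 + 16 = -75.4 dBm

-75.4 dBm


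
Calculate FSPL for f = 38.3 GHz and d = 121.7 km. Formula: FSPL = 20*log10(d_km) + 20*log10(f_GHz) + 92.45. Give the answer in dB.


20*log10(121.7) = 41.71
20*log10(38.3) = 31.66
FSPL = 165.8 dB

165.8 dB


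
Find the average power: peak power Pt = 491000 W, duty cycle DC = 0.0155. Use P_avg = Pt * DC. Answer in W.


P_avg = 491000 * 0.0155 = 7610.5 W

7610.5 W


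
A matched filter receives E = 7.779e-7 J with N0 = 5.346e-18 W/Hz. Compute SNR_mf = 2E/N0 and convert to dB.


SNR_lin = 2 * 7.779e-7 / 5.346e-18 = 2.91e11
SNR_dB = 10*log10(2.91e11) = 114.6 dB

114.6 dB


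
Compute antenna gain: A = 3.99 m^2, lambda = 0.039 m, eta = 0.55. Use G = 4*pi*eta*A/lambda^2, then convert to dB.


G_linear = 4*pi*0.55*3.99/0.039^2 = 18130.77
G_dB = 10*log10(18130.77) = 42.6 dB

42.6 dB


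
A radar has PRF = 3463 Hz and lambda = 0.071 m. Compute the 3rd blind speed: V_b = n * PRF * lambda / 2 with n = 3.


V_blind = 3 * 3463 * 0.071 / 2 = 368.8 m/s

368.8 m/s


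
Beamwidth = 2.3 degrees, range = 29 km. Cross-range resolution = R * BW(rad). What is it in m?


BW_rad = 0.040142573
CR = 29000 * 0.040142573 = 1164.1 m

1164.1 m


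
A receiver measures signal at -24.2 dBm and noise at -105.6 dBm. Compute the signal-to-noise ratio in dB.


SNR = -24.2 - (-105.6) = 81.4 dB

81.4 dB


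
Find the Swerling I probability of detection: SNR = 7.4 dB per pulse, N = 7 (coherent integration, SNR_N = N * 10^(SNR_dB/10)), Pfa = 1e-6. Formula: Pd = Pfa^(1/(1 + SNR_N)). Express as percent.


SNR_lin = 10^(7.4/10) = 5.49541
SNR_N = 7 * 5.49541 = 38.46787
1/(1 + SNR_N) = 1/39.46787 = 0.0253371
Pd = (1e-6)^0.0253371 = 0.70466
Pd = 70.5%

70.5%


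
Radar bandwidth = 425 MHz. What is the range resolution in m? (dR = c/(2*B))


dR = 3e8 / (2 * 425000000.0) = 0.35 m

0.35 m


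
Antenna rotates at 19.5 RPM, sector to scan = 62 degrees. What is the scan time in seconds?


t = 62 / (19.5 * 360) * 60 = 0.53 s

0.53 s


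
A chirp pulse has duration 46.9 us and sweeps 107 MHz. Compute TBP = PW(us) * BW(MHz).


TBP = 46.9 * 107 = 5018.3

5018.3


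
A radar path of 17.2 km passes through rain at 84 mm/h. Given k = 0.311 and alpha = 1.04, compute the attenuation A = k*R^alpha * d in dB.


gamma = 0.311 * 84^1.04 = 31.189675 dB/km
A = 31.189675 * 17.2 = 536.46 dB

536.46 dB


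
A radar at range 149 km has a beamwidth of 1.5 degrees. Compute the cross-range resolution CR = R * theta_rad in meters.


BW_rad = 0.026179939
CR = 149000 * 0.026179939 = 3900.8 m

3900.8 m


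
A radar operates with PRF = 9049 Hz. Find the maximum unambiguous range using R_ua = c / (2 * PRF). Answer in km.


R_ua = 3e8 / (2 * 9049) = 16576.4 m = 16.6 km

16.6 km


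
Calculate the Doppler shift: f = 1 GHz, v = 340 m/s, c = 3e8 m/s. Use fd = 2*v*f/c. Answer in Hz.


fd = 2 * 340 * 1000000000.0 / 3e8 = 2266.7 Hz

2266.7 Hz


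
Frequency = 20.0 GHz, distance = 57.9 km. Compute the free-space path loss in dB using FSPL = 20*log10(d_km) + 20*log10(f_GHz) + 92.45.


20*log10(57.9) = 35.25
20*log10(20.0) = 26.02
FSPL = 153.7 dB

153.7 dB


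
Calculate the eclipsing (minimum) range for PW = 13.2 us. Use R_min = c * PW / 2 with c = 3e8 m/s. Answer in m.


R_min = 3e8 * 13.2e-6 / 2 = 1980.0 m

1980.0 m


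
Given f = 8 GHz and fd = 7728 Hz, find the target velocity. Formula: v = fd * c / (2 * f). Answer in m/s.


v = 7728 * 3e8 / (2 * 8000000000.0) = 144.9 m/s

144.9 m/s
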